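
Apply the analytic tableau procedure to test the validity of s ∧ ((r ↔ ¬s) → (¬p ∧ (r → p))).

Assume the negation and expand:
Initial set: {¬(s ∧ ((r ↔ ¬s) → (¬p ∧ (r → p))))}.
¬(s ∧ ((r ↔ ¬s) → (¬p ∧ (r → p)))): β-rule — branch into ¬s  //  ¬((r ↔ ¬s) → (¬p ∧ (r → p))).
  branch 1 (add ¬s):
    ○ open, literals {s=false}.
  branch 2 (add ¬((r ↔ ¬s) → (¬p ∧ (r → p)))):
    ¬((r ↔ ¬s) → (¬p ∧ (r → p))): α-rule — add (r ↔ ¬s), ¬(¬p ∧ (r → p)).
    (r ↔ ¬s): β-rule — branch into r, ¬s  //  ¬r, ¬¬s.
      branch 2.1 (add r, ¬s):
        ¬(¬p ∧ (r → p)): β-rule — branch into ¬¬p  //  ¬(r → p).
          branch 2.1.1 (add ¬¬p):
            ○ open, literals {p=true, r=true, s=false}.
          branch 2.1.2 (add ¬(r → p)):
            ¬(r → p): α-rule — add r, ¬p.
            ○ open, literals {p=false, r=true, s=false}.
      branch 2.2 (add ¬r, ¬¬s):
        ¬(¬p ∧ (r → p)): β-rule — branch into ¬¬p  //  ¬(r → p).
          branch 2.2.1 (add ¬¬p):
            ○ open, literals {p=true, r=false, s=true}.
          branch 2.2.2 (add ¬(r → p)):
            ¬(r → p): α-rule — add r, ¬p.
            × closes — contains both r and ¬r.
1 branch closed, 4 open.
An open branch gives a countermodel: s=false (unmentioned atoms arbitrary); under it the original formula is false.

Not valid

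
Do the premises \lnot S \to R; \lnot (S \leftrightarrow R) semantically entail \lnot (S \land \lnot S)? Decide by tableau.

Initial set: {T (\lnot S \to R); T \lnot (S \leftrightarrow R); F \lnot (S \land \lnot S)}.
F \lnot (S \land \lnot S): α-rule — add T S, T \lnot S.
× closes — contains both S and \lnot S.
All 1 branch closes.
Every branch closed, so the premises entail the conclusion.

Yes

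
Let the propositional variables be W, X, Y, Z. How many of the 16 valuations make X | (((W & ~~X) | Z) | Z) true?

12

Initial set: {(X | (((W & ~~X) | Z) | Z))}.
(X | (((W & ~~X) | Z) | Z)): β-rule — branch into X  //  (((W & ~~X) | Z) | Z).
  branch 1 (add X):
    ○ open, literals {X=1}.
  branch 2 (add (((W & ~~X) | Z) | Z)):
    (((W & ~~X) | Z) | Z): β-rule — branch into ((W & ~~X) | Z)  //  Z.
      branch 2.1 (add ((W & ~~X) | Z)):
        ((W & ~~X) | Z): β-rule — branch into (W & ~~X)  //  Z.
          branch 2.1.1 (add (W & ~~X)):
            (W & ~~X): α-rule — add W, ~~X.
            ~~X: drop double negation, giving X.
            ○ open, literals {W=1, X=1}.
          branch 2.1.2 (add Z):
            ○ open, literals {Z=1}.
      branch 2.2 (add Z):
        ○ open, literals {Z=1}.
0 branches closed, 4 open.
Each open branch fixes some atoms; the unmentioned ones are free. Counting distinct full assignments: branch {X=1} (W, Y, Z) contributes 8 new; branch {W=1, X=1} (Y, Z) contributes 0 new; branch {Z=1} (W, X, Y) contributes 4 new; branch {Z=1} (W, X, Y) contributes 0 new. Total: 12.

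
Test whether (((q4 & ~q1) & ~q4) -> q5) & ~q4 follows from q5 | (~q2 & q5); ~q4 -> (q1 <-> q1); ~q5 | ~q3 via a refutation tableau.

No

Initial set: {(q5 | (~q2 & q5)); (~q4 -> (q1 <-> q1)); (~q5 | ~q3); ~((((q4 & ~q1) & ~q4) -> q5) & ~q4)}.
(q5 | (~q2 & q5)): β-rule — branch into q5  //  (~q2 & q5).
  branch 1 (add q5):
    (~q4 -> (q1 <-> q1)): β-rule — branch into ~~q4  //  (q1 <-> q1).
      branch 1.1 (add ~~q4):
        (~q5 | ~q3): β-rule — branch into ~q5  //  ~q3.
          branch 1.1.1 (add ~q5):
            × closes — contains both q5 and ~q5.
          branch 1.1.2 (add ~q3):
            ~((((q4 & ~q1) & ~q4) -> q5) & ~q4): β-rule — branch into ~(((q4 & ~q1) & ~q4) -> q5)  //  ~~q4.
              branch 1.1.2.1 (add ~(((q4 & ~q1) & ~q4) -> q5)):
                ~(((q4 & ~q1) & ~q4) -> q5): α-rule — add ((q4 & ~q1) & ~q4), ~q5.
                × closes — contains both q5 and ~q5.
              branch 1.1.2.2 (add ~~q4):
                ○ open, literals {q3=F, q4=T, q5=T}.
      branch 1.2 (add (q1 <-> q1)):
        (~q5 | ~q3): β-rule — branch into ~q5  //  ~q3.
          branch 1.2.1 (add ~q5):
            × closes — contains both q5 and ~q5.
          branch 1.2.2 (add ~q3):
            ~((((q4 & ~q1) & ~q4) -> q5) & ~q4): β-rule — branch into ~(((q4 & ~q1) & ~q4) -> q5)  //  ~~q4.
              branch 1.2.2.1 (add ~(((q4 & ~q1) & ~q4) -> q5)):
                ~(((q4 & ~q1) & ~q4) -> q5): α-rule — add ((q4 & ~q1) & ~q4), ~q5.
                × closes — contains both q5 and ~q5.
              branch 1.2.2.2 (add ~~q4):
                (q1 <-> q1): β-rule — branch into q1, q1  //  ~q1, ~q1.
                  branch 1.2.2.2.1 (add q1, q1):
                    ○ open, literals {q1=T, q3=F, q4=T, q5=T}.
                  branch 1.2.2.2.2 (add ~q1, ~q1):
                    ○ open, literals {q1=F, q3=F, q4=T, q5=T}.
  branch 2 (add (~q2 & q5)):
    (~q2 & q5): α-rule — add ~q2, q5.
    (~q4 -> (q1 <-> q1)): β-rule — branch into ~~q4  //  (q1 <-> q1).
      branch 2.1 (add ~~q4):
        (~q5 | ~q3): β-rule — branch into ~q5  //  ~q3.
          branch 2.1.1 (add ~q5):
            × closes — contains both q5 and ~q5.
          branch 2.1.2 (add ~q3):
            ~((((q4 & ~q1) & ~q4) -> q5) & ~q4): β-rule — branch into ~(((q4 & ~q1) & ~q4) -> q5)  //  ~~q4.
              branch 2.1.2.1 (add ~(((q4 & ~q1) & ~q4) -> q5)):
                ~(((q4 & ~q1) & ~q4) -> q5): α-rule — add ((q4 & ~q1) & ~q4), ~q5.
                × closes — contains both q5 and ~q5.
              branch 2.1.2.2 (add ~~q4):
                ○ open, literals {q2=F, q3=F, q4=T, q5=T}.
      branch 2.2 (add (q1 <-> q1)):
        (~q5 | ~q3): β-rule — branch into ~q5  //  ~q3.
          branch 2.2.1 (add ~q5):
            × closes — contains both q5 and ~q5.
          branch 2.2.2 (add ~q3):
            ~((((q4 & ~q1) & ~q4) -> q5) & ~q4): β-rule — branch into ~(((q4 & ~q1) & ~q4) -> q5)  //  ~~q4.
              branch 2.2.2.1 (add ~(((q4 & ~q1) & ~q4) -> q5)):
                ~(((q4 & ~q1) & ~q4) -> q5): α-rule — add ((q4 & ~q1) & ~q4), ~q5.
                × closes — contains both q5 and ~q5.
              branch 2.2.2.2 (add ~~q4):
                (q1 <-> q1): β-rule — branch into q1, q1  //  ~q1, ~q1.
                  branch 2.2.2.2.1 (add q1, q1):
                    ○ open, literals {q1=T, q2=F, q3=F, q4=T, q5=T}.
                  branch 2.2.2.2.2 (add ~q1, ~q1):
                    ○ open, literals {q1=F, q2=F, q3=F, q4=T, q5=T}.
8 branches closed, 6 open.
An open branch gives a countermodel: q3=F, q4=T, q5=T (unmentioned atoms arbitrary); the premises hold there but the conclusion fails.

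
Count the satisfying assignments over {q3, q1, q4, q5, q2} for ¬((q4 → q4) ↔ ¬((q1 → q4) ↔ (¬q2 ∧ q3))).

12

Initial set: {T ¬((q4 → q4) ↔ ¬((q1 → q4) ↔ (¬q2 ∧ q3)))}.
T ¬((q4 → q4) ↔ ¬((q1 → q4) ↔ (¬q2 ∧ q3))): β-rule — branch into T (q4 → q4), F ¬((q1 → q4) ↔ (¬q2 ∧ q3))  //  F (q4 → q4), T ¬((q1 → q4) ↔ (¬q2 ∧ q3)).
  branch 1 (add T (q4 → q4), F ¬((q1 → q4) ↔ (¬q2 ∧ q3))):
    T (q4 → q4): β-rule — branch into F q4  //  T q4.
      branch 1.1 (add F q4):
        F ¬((q1 → q4) ↔ (¬q2 ∧ q3)): β-rule — branch into T (q1 → q4), T (¬q2 ∧ q3)  //  F (q1 → q4), F (¬q2 ∧ q3).
          branch 1.1.1 (add T (q1 → q4), T (¬q2 ∧ q3)):
            T (¬q2 ∧ q3): α-rule — add T ¬q2, T q3.
            T (q1 → q4): β-rule — branch into F q1  //  T q4.
              branch 1.1.1.1 (add F q1):
                ○ open, literals {q1=false, q2=false, q3=true, q4=false}.
              branch 1.1.1.2 (add T q4):
                × closes — contains both q4 and ¬q4.
          branch 1.1.2 (add F (q1 → q4), F (¬q2 ∧ q3)):
            F (q1 → q4): α-rule — add T q1, F q4.
            F (¬q2 ∧ q3): β-rule — branch into F ¬q2  //  F q3.
              branch 1.1.2.1 (add F ¬q2):
                ○ open, literals {q1=true, q2=true, q4=false}.
              branch 1.1.2.2 (add F q3):
                ○ open, literals {q1=true, q3=false, q4=false}.
      branch 1.2 (add T q4):
        F ¬((q1 → q4) ↔ (¬q2 ∧ q3)): β-rule — branch into T (q1 → q4), T (¬q2 ∧ q3)  //  F (q1 → q4), F (¬q2 ∧ q3).
          branch 1.2.1 (add T (q1 → q4), T (¬q2 ∧ q3)):
            T (¬q2 ∧ q3): α-rule — add T ¬q2, T q3.
            T (q1 → q4): β-rule — branch into F q1  //  T q4.
              branch 1.2.1.1 (add F q1):
                ○ open, literals {q1=false, q2=false, q3=true, q4=true}.
              branch 1.2.1.2 (add T q4):
                ○ open, literals {q2=false, q3=true, q4=true}.
          branch 1.2.2 (add F (q1 → q4), F (¬q2 ∧ q3)):
            F (q1 → q4): α-rule — add T q1, F q4.
            × closes — contains both q4 and ¬q4.
  branch 2 (add F (q4 → q4), T ¬((q1 → q4) ↔ (¬q2 ∧ q3))):
    F (q4 → q4): α-rule — add T q4, F q4.
    × closes — contains both q4 and ¬q4.
3 branches closed, 5 open.
Each open branch fixes some atoms; the unmentioned ones are free. Counting distinct full assignments: branch {q1=false, q2=false, q3=true, q4=false} (q5) contributes 2 new; branch {q1=true, q2=true, q4=false} (q3, q5) contributes 4 new; branch {q1=true, q3=false, q4=false} (q5, q2) contributes 2 new; branch {q1=false, q2=false, q3=true, q4=true} (q5) contributes 2 new; branch {q2=false, q3=true, q4=true} (q1, q5) contributes 2 new. Total: 12.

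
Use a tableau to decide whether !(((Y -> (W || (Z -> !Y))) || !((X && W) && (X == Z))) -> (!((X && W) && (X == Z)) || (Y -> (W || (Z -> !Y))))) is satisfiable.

Unsatisfiable

Initial set: {!(((Y -> (W || (Z -> !Y))) || !((X && W) && (X == Z))) -> (!((X && W) && (X == Z)) || (Y -> (W || (Z -> !Y)))))}.
!(((Y -> (W || (Z -> !Y))) || !((X && W) && (X == Z))) -> (!((X && W) && (X == Z)) || (Y -> (W || (Z -> !Y))))): α-rule — add ((Y -> (W || (Z -> !Y))) || !((X && W) && (X == Z))), !(!((X && W) && (X == Z)) || (Y -> (W || (Z -> !Y)))).
!(!((X && W) && (X == Z)) || (Y -> (W || (Z -> !Y)))): α-rule — add !!((X && W) && (X == Z)), !(Y -> (W || (Z -> !Y))).
!!((X && W) && (X == Z)): α-rule — add (X && W), (X == Z).
!(Y -> (W || (Z -> !Y))): α-rule — add Y, !(W || (Z -> !Y)).
(X && W): α-rule — add X, W.
!(W || (Z -> !Y)): α-rule — add !W, !(Z -> !Y).
× closes — contains both W and !W.
All 1 branch closes.
Every branch closed; the formula is unsatisfiable.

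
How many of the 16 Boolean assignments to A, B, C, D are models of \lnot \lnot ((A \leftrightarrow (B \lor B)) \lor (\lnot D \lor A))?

14

Initial set: {\lnot \lnot ((A \leftrightarrow (B \lor B)) \lor (\lnot D \lor A))}.
\lnot \lnot ((A \leftrightarrow (B \lor B)) \lor (\lnot D \lor A)): drop double negation, giving ((A \leftrightarrow (B \lor B)) \lor (\lnot D \lor A)).
((A \leftrightarrow (B \lor B)) \lor (\lnot D \lor A)): β-rule — branch into (A \leftrightarrow (B \lor B))  //  (\lnot D \lor A).
  branch 1 (add (A \leftrightarrow (B \lor B))):
    (A \leftrightarrow (B \lor B)): β-rule — branch into A, (B \lor B)  //  \lnot A, \lnot (B \lor B).
      branch 1.1 (add A, (B \lor B)):
        (B \lor B): β-rule — branch into B  //  B.
          branch 1.1.1 (add B):
            ○ open, literals {A=1, B=1}.
          branch 1.1.2 (add B):
            ○ open, literals {A=1, B=1}.
      branch 1.2 (add \lnot A, \lnot (B \lor B)):
        \lnot (B \lor B): α-rule — add \lnot B, \lnot B.
        ○ open, literals {A=0, B=0}.
  branch 2 (add (\lnot D \lor A)):
    (\lnot D \lor A): β-rule — branch into \lnot D  //  A.
      branch 2.1 (add \lnot D):
        ○ open, literals {D=0}.
      branch 2.2 (add A):
        ○ open, literals {A=1}.
0 branches closed, 5 open.
Each open branch fixes some atoms; the unmentioned ones are free. Counting distinct full assignments: branch {A=1, B=1} (C, D) contributes 4 new; branch {A=1, B=1} (C, D) contributes 0 new; branch {A=0, B=0} (C, D) contributes 4 new; branch {D=0} (A, B, C) contributes 4 new; branch {A=1} (B, C, D) contributes 2 new. Total: 14.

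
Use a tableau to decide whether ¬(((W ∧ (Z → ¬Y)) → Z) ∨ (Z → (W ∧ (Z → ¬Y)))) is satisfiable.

Unsatisfiable

Initial set: {¬(((W ∧ (Z → ¬Y)) → Z) ∨ (Z → (W ∧ (Z → ¬Y))))}.
¬(((W ∧ (Z → ¬Y)) → Z) ∨ (Z → (W ∧ (Z → ¬Y)))): α-rule — add ¬((W ∧ (Z → ¬Y)) → Z), ¬(Z → (W ∧ (Z → ¬Y))).
¬((W ∧ (Z → ¬Y)) → Z): α-rule — add (W ∧ (Z → ¬Y)), ¬Z.
¬(Z → (W ∧ (Z → ¬Y))): α-rule — add Z, ¬(W ∧ (Z → ¬Y)).
× closes — contains both Z and ¬Z.
All 1 branch closes.
Every branch closed; the formula is unsatisfiable.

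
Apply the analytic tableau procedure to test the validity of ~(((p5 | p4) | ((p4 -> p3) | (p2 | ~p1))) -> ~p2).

Not valid

Assume the negation and expand:
Initial set: {~~(((p5 | p4) | ((p4 -> p3) | (p2 | ~p1))) -> ~p2)}.
~~(((p5 | p4) | ((p4 -> p3) | (p2 | ~p1))) -> ~p2): β-rule — branch into ~((p5 | p4) | ((p4 -> p3) | (p2 | ~p1)))  //  ~p2.
  branch 1 (add ~((p5 | p4) | ((p4 -> p3) | (p2 | ~p1)))):
    ~((p5 | p4) | ((p4 -> p3) | (p2 | ~p1))): α-rule — add ~(p5 | p4), ~((p4 -> p3) | (p2 | ~p1)).
    ~(p5 | p4): α-rule — add ~p5, ~p4.
    ~((p4 -> p3) | (p2 | ~p1)): α-rule — add ~(p4 -> p3), ~(p2 | ~p1).
    ~(p4 -> p3): α-rule — add p4, ~p3.
    × closes — contains both p4 and ~p4.
  branch 2 (add ~p2):
    ○ open, literals {p2=0}.
1 branch closed, 1 open.
An open branch gives a countermodel: p2=0 (unmentioned atoms arbitrary); under it the original formula is false.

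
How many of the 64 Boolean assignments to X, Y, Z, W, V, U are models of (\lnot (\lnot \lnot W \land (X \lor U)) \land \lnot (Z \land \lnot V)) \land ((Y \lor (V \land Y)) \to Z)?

Initial set: {((\lnot (\lnot \lnot W \land (X \lor U)) \land \lnot (Z \land \lnot V)) \land ((Y \lor (V \land Y)) \to Z))}.
((\lnot (\lnot \lnot W \land (X \lor U)) \land \lnot (Z \land \lnot V)) \land ((Y \lor (V \land Y)) \to Z)): α-rule — add (\lnot (\lnot \lnot W \land (X \lor U)) \land \lnot (Z \land \lnot V)), ((Y \lor (V \land Y)) \to Z).
(\lnot (\lnot \lnot W \land (X \lor U)) \land \lnot (Z \land \lnot V)): α-rule — add \lnot (\lnot \lnot W \land (X \lor U)), \lnot (Z \land \lnot V).
((Y \lor (V \land Y)) \to Z): β-rule — branch into \lnot (Y \lor (V \land Y))  //  Z.
  branch 1 (add \lnot (Y \lor (V \land Y))):
    \lnot (Y \lor (V \land Y)): α-rule — add \lnot Y, \lnot (V \land Y).
    \lnot (\lnot \lnot W \land (X \lor U)): β-rule — branch into \lnot \lnot \lnot W  //  \lnot (X \lor U).
      branch 1.1 (add \lnot \lnot \lnot W):
        \lnot \lnot \lnot W: drop double negation, giving \lnot W.
        \lnot (Z \land \lnot V): β-rule — branch into \lnot Z  //  \lnot \lnot V.
          branch 1.1.1 (add \lnot Z):
            \lnot (V \land Y): β-rule — branch into \lnot V  //  \lnot Y.
              branch 1.1.1.1 (add \lnot V):
                ○ open, literals {V=0, W=0, Y=0, Z=0}.
              branch 1.1.1.2 (add \lnot Y):
                ○ open, literals {W=0, Y=0, Z=0}.
          branch 1.1.2 (add \lnot \lnot V):
            \lnot (V \land Y): β-rule — branch into \lnot V  //  \lnot Y.
              branch 1.1.2.1 (add \lnot V):
                × closes — contains both V and \lnot V.
              branch 1.1.2.2 (add \lnot Y):
                ○ open, literals {V=1, W=0, Y=0}.
      branch 1.2 (add \lnot (X \lor U)):
        \lnot (X \lor U): α-rule — add \lnot X, \lnot U.
        \lnot (Z \land \lnot V): β-rule — branch into \lnot Z  //  \lnot \lnot V.
          branch 1.2.1 (add \lnot Z):
            \lnot (V \land Y): β-rule — branch into \lnot V  //  \lnot Y.
              branch 1.2.1.1 (add \lnot V):
                ○ open, literals {U=0, V=0, X=0, Y=0, Z=0}.
              branch 1.2.1.2 (add \lnot Y):
                ○ open, literals {U=0, X=0, Y=0, Z=0}.
          branch 1.2.2 (add \lnot \lnot V):
            \lnot (V \land Y): β-rule — branch into \lnot V  //  \lnot Y.
              branch 1.2.2.1 (add \lnot V):
                × closes — contains both V and \lnot V.
              branch 1.2.2.2 (add \lnot Y):
                ○ open, literals {U=0, V=1, X=0, Y=0}.
  branch 2 (add Z):
    \lnot (\lnot \lnot W \land (X \lor U)): β-rule — branch into \lnot \lnot \lnot W  //  \lnot (X \lor U).
      branch 2.1 (add \lnot \lnot \lnot W):
        \lnot \lnot \lnot W: drop double negation, giving \lnot W.
        \lnot (Z \land \lnot V): β-rule — branch into \lnot Z  //  \lnot \lnot V.
          branch 2.1.1 (add \lnot Z):
            × closes — contains both Z and \lnot Z.
          branch 2.1.2 (add \lnot \lnot V):
            ○ open, literals {V=1, W=0, Z=1}.
      branch 2.2 (add \lnot (X \lor U)):
        \lnot (X \lor U): α-rule — add \lnot X, \lnot U.
        \lnot (Z \land \lnot V): β-rule — branch into \lnot Z  //  \lnot \lnot V.
          branch 2.2.1 (add \lnot Z):
            × closes — contains both Z and \lnot Z.
          branch 2.2.2 (add \lnot \lnot V):
            ○ open, literals {U=0, V=1, X=0, Z=1}.
4 branches closed, 8 open.
Each open branch fixes some atoms; the unmentioned ones are free. Counting distinct full assignments: branch {V=0, W=0, Y=0, Z=0} (X, U) contributes 4 new; branch {W=0, Y=0, Z=0} (X, V, U) contributes 4 new; branch {V=1, W=0, Y=0} (X, Z, U) contributes 4 new; branch {U=0, V=0, X=0, Y=0, Z=0} (W) contributes 1 new; branch {U=0, X=0, Y=0, Z=0} (W, V) contributes 1 new; branch {U=0, V=1, X=0, Y=0} (Z, W) contributes 1 new; branch {V=1, W=0, Z=1} (X, Y, U) contributes 4 new; branch {U=0, V=1, X=0, Z=1} (Y, W) contributes 1 new. Total: 20.

20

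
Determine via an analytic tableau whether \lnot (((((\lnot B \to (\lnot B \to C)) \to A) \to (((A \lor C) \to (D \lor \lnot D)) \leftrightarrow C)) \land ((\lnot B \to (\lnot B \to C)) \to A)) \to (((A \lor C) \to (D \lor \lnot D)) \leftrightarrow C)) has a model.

Unsatisfiable

Initial set: {\lnot (((((\lnot B \to (\lnot B \to C)) \to A) \to (((A \lor C) \to (D \lor \lnot D)) \leftrightarrow C)) \land ((\lnot B \to (\lnot B \to C)) \to A)) \to (((A \lor C) \to (D \lor \lnot D)) \leftrightarrow C))}.
\lnot (((((\lnot B \to (\lnot B \to C)) \to A) \to (((A \lor C) \to (D \lor \lnot D)) \leftrightarrow C)) \land ((\lnot B \to (\lnot B \to C)) \to A)) \to (((A \lor C) \to (D \lor \lnot D)) \leftrightarrow C)): α-rule — add ((((\lnot B \to (\lnot B \to C)) \to A) \to (((A \lor C) \to (D \lor \lnot D)) \leftrightarrow C)) \land ((\lnot B \to (\lnot B \to C)) \to A)), \lnot (((A \lor C) \to (D \lor \lnot D)) \leftrightarrow C).
((((\lnot B \to (\lnot B \to C)) \to A) \to (((A \lor C) \to (D \lor \lnot D)) \leftrightarrow C)) \land ((\lnot B \to (\lnot B \to C)) \to A)): α-rule — add (((\lnot B \to (\lnot B \to C)) \to A) \to (((A \lor C) \to (D \lor \lnot D)) \leftrightarrow C)), ((\lnot B \to (\lnot B \to C)) \to A).
\lnot (((A \lor C) \to (D \lor \lnot D)) \leftrightarrow C): β-rule — branch into ((A \lor C) \to (D \lor \lnot D)), \lnot C  //  \lnot ((A \lor C) \to (D \lor \lnot D)), C.
  branch 1 (add ((A \lor C) \to (D \lor \lnot D)), \lnot C):
    (((\lnot B \to (\lnot B \to C)) \to A) \to (((A \lor C) \to (D \lor \lnot D)) \leftrightarrow C)): β-rule — branch into \lnot ((\lnot B \to (\lnot B \to C)) \to A)  //  (((A \lor C) \to (D \lor \lnot D)) \leftrightarrow C).
      branch 1.1 (add \lnot ((\lnot B \to (\lnot B \to C)) \to A)):
        \lnot ((\lnot B \to (\lnot B \to C)) \to A): α-rule — add (\lnot B \to (\lnot B \to C)), \lnot A.
        ((\lnot B \to (\lnot B \to C)) \to A): β-rule — branch into \lnot (\lnot B \to (\lnot B \to C))  //  A.
          branch 1.1.1 (add \lnot (\lnot B \to (\lnot B \to C))):
            \lnot (\lnot B \to (\lnot B \to C)): α-rule — add \lnot B, \lnot (\lnot B \to C).
            \lnot (\lnot B \to C): α-rule — add \lnot B, \lnot C.
            ((A \lor C) \to (D \lor \lnot D)): β-rule — branch into \lnot (A \lor C)  //  (D \lor \lnot D).
              branch 1.1.1.1 (add \lnot (A \lor C)):
                \lnot (A \lor C): α-rule — add \lnot A, \lnot C.
                (\lnot B \to (\lnot B \to C)): β-rule — branch into \lnot \lnot B  //  (\lnot B \to C).
                  branch 1.1.1.1.1 (add \lnot \lnot B):
                    × closes — contains both B and \lnot B.
                  branch 1.1.1.1.2 (add (\lnot B \to C)):
                    (\lnot B \to C): β-rule — branch into \lnot \lnot B  //  C.
                      branch 1.1.1.1.2.1 (add \lnot \lnot B):
                        × closes — contains both B and \lnot B.
                      branch 1.1.1.1.2.2 (add C):
                        × closes — contains both C and \lnot C.
              branch 1.1.1.2 (add (D \lor \lnot D)):
                (\lnot B \to (\lnot B \to C)): β-rule — branch into \lnot \lnot B  //  (\lnot B \to C).
                  branch 1.1.1.2.1 (add \lnot \lnot B):
                    × closes — contains both B and \lnot B.
                  branch 1.1.1.2.2 (add (\lnot B \to C)):
                    (D \lor \lnot D): β-rule — branch into D  //  \lnot D.
                      branch 1.1.1.2.2.1 (add D):
                        (\lnot B \to C): β-rule — branch into \lnot \lnot B  //  C.
                          branch 1.1.1.2.2.1.1 (add \lnot \lnot B):
                            × closes — contains both B and \lnot B.
                          branch 1.1.1.2.2.1.2 (add C):
                            × closes — contains both C and \lnot C.
                      branch 1.1.1.2.2.2 (add \lnot D):
                        (\lnot B \to C): β-rule — branch into \lnot \lnot B  //  C.
                          branch 1.1.1.2.2.2.1 (add \lnot \lnot B):
                            × closes — contains both B and \lnot B.
                          branch 1.1.1.2.2.2.2 (add C):
                            × closes — contains both C and \lnot C.
          branch 1.1.2 (add A):
            × closes — contains both A and \lnot A.
      branch 1.2 (add (((A \lor C) \to (D \lor \lnot D)) \leftrightarrow C)):
        ((\lnot B \to (\lnot B \to C)) \to A): β-rule — branch into \lnot (\lnot B \to (\lnot B \to C))  //  A.
          branch 1.2.1 (add \lnot (\lnot B \to (\lnot B \to C))):
            \lnot (\lnot B \to (\lnot B \to C)): α-rule — add \lnot B, \lnot (\lnot B \to C).
            \lnot (\lnot B \to C): α-rule — add \lnot B, \lnot C.
            ((A \lor C) \to (D \lor \lnot D)): β-rule — branch into \lnot (A \lor C)  //  (D \lor \lnot D).
              branch 1.2.1.1 (add \lnot (A \lor C)):
                \lnot (A \lor C): α-rule — add \lnot A, \lnot C.
                (((A \lor C) \to (D \lor \lnot D)) \leftrightarrow C): β-rule — branch into ((A \lor C) \to (D \lor \lnot D)), C  //  \lnot ((A \lor C) \to (D \lor \lnot D)), \lnot C.
                  branch 1.2.1.1.1 (add ((A \lor C) \to (D \lor \lnot D)), C):
                    × closes — contains both C and \lnot C.
                  branch 1.2.1.1.2 (add \lnot ((A \lor C) \to (D \lor \lnot D)), \lnot C):
                    \lnot ((A \lor C) \to (D \lor \lnot D)): α-rule — add (A \lor C), \lnot (D \lor \lnot D).
                    \lnot (D \lor \lnot D): α-rule — add \lnot D, \lnot \lnot D.
                    × closes — contains both D and \lnot D.
              branch 1.2.1.2 (add (D \lor \lnot D)):
                (((A \lor C) \to (D \lor \lnot D)) \leftrightarrow C): β-rule — branch into ((A \lor C) \to (D \lor \lnot D)), C  //  \lnot ((A \lor C) \to (D \lor \lnot D)), \lnot C.
                  branch 1.2.1.2.1 (add ((A \lor C) \to (D \lor \lnot D)), C):
                    × closes — contains both C and \lnot C.
                  branch 1.2.1.2.2 (add \lnot ((A \lor C) \to (D \lor \lnot D)), \lnot C):
                    \lnot ((A \lor C) \to (D \lor \lnot D)): α-rule — add (A \lor C), \lnot (D \lor \lnot D).
                    \lnot (D \lor \lnot D): α-rule — add \lnot D, \lnot \lnot D.
                    × closes — contains both D and \lnot D.
          branch 1.2.2 (add A):
            ((A \lor C) \to (D \lor \lnot D)): β-rule — branch into \lnot (A \lor C)  //  (D \lor \lnot D).
              branch 1.2.2.1 (add \lnot (A \lor C)):
                \lnot (A \lor C): α-rule — add \lnot A, \lnot C.
                × closes — contains both A and \lnot A.
              branch 1.2.2.2 (add (D \lor \lnot D)):
                (((A \lor C) \to (D \lor \lnot D)) \leftrightarrow C): β-rule — branch into ((A \lor C) \to (D \lor \lnot D)), C  //  \lnot ((A \lor C) \to (D \lor \lnot D)), \lnot C.
                  branch 1.2.2.2.1 (add ((A \lor C) \to (D \lor \lnot D)), C):
                    × closes — contains both C and \lnot C.
                  branch 1.2.2.2.2 (add \lnot ((A \lor C) \to (D \lor \lnot D)), \lnot C):
                    \lnot ((A \lor C) \to (D \lor \lnot D)): α-rule — add (A \lor C), \lnot (D \lor \lnot D).
                    \lnot (D \lor \lnot D): α-rule — add \lnot D, \lnot \lnot D.
                    × closes — contains both D and \lnot D.
  branch 2 (add \lnot ((A \lor C) \to (D \lor \lnot D)), C):
    \lnot ((A \lor C) \to (D \lor \lnot D)): α-rule — add (A \lor C), \lnot (D \lor \lnot D).
    \lnot (D \lor \lnot D): α-rule — add \lnot D, \lnot \lnot D.
    × closes — contains both D and \lnot D.
All 17 branches close.
Every branch closed; the formula is unsatisfiable.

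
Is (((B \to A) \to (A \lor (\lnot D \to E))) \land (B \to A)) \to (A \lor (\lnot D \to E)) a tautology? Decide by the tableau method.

Valid

Assume the negation and expand:
Initial set: {F ((((B \to A) \to (A \lor (\lnot D \to E))) \land (B \to A)) \to (A \lor (\lnot D \to E)))}.
F ((((B \to A) \to (A \lor (\lnot D \to E))) \land (B \to A)) \to (A \lor (\lnot D \to E))): α-rule — add T (((B \to A) \to (A \lor (\lnot D \to E))) \land (B \to A)), F (A \lor (\lnot D \to E)).
T (((B \to A) \to (A \lor (\lnot D \to E))) \land (B \to A)): α-rule — add T ((B \to A) \to (A \lor (\lnot D \to E))), T (B \to A).
F (A \lor (\lnot D \to E)): α-rule — add F A, F (\lnot D \to E).
F (\lnot D \to E): α-rule — add T \lnot D, F E.
T ((B \to A) \to (A \lor (\lnot D \to E))): β-rule — branch into F (B \to A)  //  T (A \lor (\lnot D \to E)).
  branch 1 (add F (B \to A)):
    F (B \to A): α-rule — add T B, F A.
    T (B \to A): β-rule — branch into F B  //  T A.
      branch 1.1 (add F B):
        × closes — contains both B and \lnot B.
      branch 1.2 (add T A):
        × closes — contains both A and \lnot A.
  branch 2 (add T (A \lor (\lnot D \to E))):
    T (B \to A): β-rule — branch into F B  //  T A.
      branch 2.1 (add F B):
        T (A \lor (\lnot D \to E)): β-rule — branch into T A  //  T (\lnot D \to E).
          branch 2.1.1 (add T A):
            × closes — contains both A and \lnot A.
          branch 2.1.2 (add T (\lnot D \to E)):
            T (\lnot D \to E): β-rule — branch into F \lnot D  //  T E.
              branch 2.1.2.1 (add F \lnot D):
                × closes — contains both D and \lnot D.
              branch 2.1.2.2 (add T E):
                × closes — contains both E and \lnot E.
      branch 2.2 (add T A):
        × closes — contains both A and \lnot A.
All 6 branches close.
Every branch closed, so the negation is unsatisfiable and the formula is valid.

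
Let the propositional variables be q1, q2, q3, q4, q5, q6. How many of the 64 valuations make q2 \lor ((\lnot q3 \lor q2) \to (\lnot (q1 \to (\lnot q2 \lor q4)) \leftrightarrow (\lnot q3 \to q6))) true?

Initial set: {(q2 \lor ((\lnot q3 \lor q2) \to (\lnot (q1 \to (\lnot q2 \lor q4)) \leftrightarrow (\lnot q3 \to q6))))}.
(q2 \lor ((\lnot q3 \lor q2) \to (\lnot (q1 \to (\lnot q2 \lor q4)) \leftrightarrow (\lnot q3 \to q6)))): β-rule — branch into q2  //  ((\lnot q3 \lor q2) \to (\lnot (q1 \to (\lnot q2 \lor q4)) \leftrightarrow (\lnot q3 \to q6))).
  branch 1 (add q2):
    ○ open, literals {q2=T}.
  branch 2 (add ((\lnot q3 \lor q2) \to (\lnot (q1 \to (\lnot q2 \lor q4)) \leftrightarrow (\lnot q3 \to q6)))):
    ((\lnot q3 \lor q2) \to (\lnot (q1 \to (\lnot q2 \lor q4)) \leftrightarrow (\lnot q3 \to q6))): β-rule — branch into \lnot (\lnot q3 \lor q2)  //  (\lnot (q1 \to (\lnot q2 \lor q4)) \leftrightarrow (\lnot q3 \to q6)).
      branch 2.1 (add \lnot (\lnot q3 \lor q2)):
        \lnot (\lnot q3 \lor q2): α-rule — add \lnot \lnot q3, \lnot q2.
        ○ open, literals {q2=F, q3=T}.
      branch 2.2 (add (\lnot (q1 \to (\lnot q2 \lor q4)) \leftrightarrow (\lnot q3 \to q6))):
        (\lnot (q1 \to (\lnot q2 \lor q4)) \leftrightarrow (\lnot q3 \to q6)): β-rule — branch into \lnot (q1 \to (\lnot q2 \lor q4)), (\lnot q3 \to q6)  //  \lnot \lnot (q1 \to (\lnot q2 \lor q4)), \lnot (\lnot q3 \to q6).
          branch 2.2.1 (add \lnot (q1 \to (\lnot q2 \lor q4)), (\lnot q3 \to q6)):
            \lnot (q1 \to (\lnot q2 \lor q4)): α-rule — add q1, \lnot (\lnot q2 \lor q4).
            \lnot (\lnot q2 \lor q4): α-rule — add \lnot \lnot q2, \lnot q4.
            (\lnot q3 \to q6): β-rule — branch into \lnot \lnot q3  //  q6.
              branch 2.2.1.1 (add \lnot \lnot q3):
                ○ open, literals {q1=T, q2=T, q3=T, q4=F}.
              branch 2.2.1.2 (add q6):
                ○ open, literals {q1=T, q2=T, q4=F, q6=T}.
          branch 2.2.2 (add \lnot \lnot (q1 \to (\lnot q2 \lor q4)), \lnot (\lnot q3 \to q6)):
            \lnot (\lnot q3 \to q6): α-rule — add \lnot q3, \lnot q6.
            \lnot \lnot (q1 \to (\lnot q2 \lor q4)): β-rule — branch into \lnot q1  //  (\lnot q2 \lor q4).
              branch 2.2.2.1 (add \lnot q1):
                ○ open, literals {q1=F, q3=F, q6=F}.
              branch 2.2.2.2 (add (\lnot q2 \lor q4)):
                (\lnot q2 \lor q4): β-rule — branch into \lnot q2  //  q4.
                  branch 2.2.2.2.1 (add \lnot q2):
                    ○ open, literals {q2=F, q3=F, q6=F}.
                  branch 2.2.2.2.2 (add q4):
                    ○ open, literals {q3=F, q4=T, q6=F}.
0 branches closed, 7 open.
Each open branch fixes some atoms; the unmentioned ones are free. Counting distinct full assignments: branch {q2=T} (q1, q3, q4, q5, q6) contributes 32 new; branch {q2=F, q3=T} (q1, q4, q5, q6) contributes 16 new; branch {q1=T, q2=T, q3=T, q4=F} (q5, q6) contributes 0 new; branch {q1=T, q2=T, q4=F, q6=T} (q3, q5) contributes 0 new; branch {q1=F, q3=F, q6=F} (q2, q4, q5) contributes 4 new; branch {q2=F, q3=F, q6=F} (q1, q4, q5) contributes 4 new; branch {q3=F, q4=T, q6=F} (q1, q2, q5) contributes 0 new. Total: 56.

56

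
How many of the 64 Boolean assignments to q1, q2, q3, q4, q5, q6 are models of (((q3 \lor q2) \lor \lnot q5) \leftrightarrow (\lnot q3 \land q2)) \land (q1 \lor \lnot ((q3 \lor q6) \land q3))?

Initial set: {((((q3 \lor q2) \lor \lnot q5) \leftrightarrow (\lnot q3 \land q2)) \land (q1 \lor \lnot ((q3 \lor q6) \land q3)))}.
((((q3 \lor q2) \lor \lnot q5) \leftrightarrow (\lnot q3 \land q2)) \land (q1 \lor \lnot ((q3 \lor q6) \land q3))): α-rule — add (((q3 \lor q2) \lor \lnot q5) \leftrightarrow (\lnot q3 \land q2)), (q1 \lor \lnot ((q3 \lor q6) \land q3)).
(((q3 \lor q2) \lor \lnot q5) \leftrightarrow (\lnot q3 \land q2)): β-rule — branch into ((q3 \lor q2) \lor \lnot q5), (\lnot q3 \land q2)  //  \lnot ((q3 \lor q2) \lor \lnot q5), \lnot (\lnot q3 \land q2).
  branch 1 (add ((q3 \lor q2) \lor \lnot q5), (\lnot q3 \land q2)):
    (\lnot q3 \land q2): α-rule — add \lnot q3, q2.
    (q1 \lor \lnot ((q3 \lor q6) \land q3)): β-rule — branch into q1  //  \lnot ((q3 \lor q6) \land q3).
      branch 1.1 (add q1):
        ((q3 \lor q2) \lor \lnot q5): β-rule — branch into (q3 \lor q2)  //  \lnot q5.
          branch 1.1.1 (add (q3 \lor q2)):
            (q3 \lor q2): β-rule — branch into q3  //  q2.
              branch 1.1.1.1 (add q3):
                × closes — contains both q3 and \lnot q3.
              branch 1.1.1.2 (add q2):
                ○ open, literals {q1=T, q2=T, q3=F}.
          branch 1.1.2 (add \lnot q5):
            ○ open, literals {q1=T, q2=T, q3=F, q5=F}.
      branch 1.2 (add \lnot ((q3 \lor q6) \land q3)):
        ((q3 \lor q2) \lor \lnot q5): β-rule — branch into (q3 \lor q2)  //  \lnot q5.
          branch 1.2.1 (add (q3 \lor q2)):
            \lnot ((q3 \lor q6) \land q3): β-rule — branch into \lnot (q3 \lor q6)  //  \lnot q3.
              branch 1.2.1.1 (add \lnot (q3 \lor q6)):
                \lnot (q3 \lor q6): α-rule — add \lnot q3, \lnot q6.
                (q3 \lor q2): β-rule — branch into q3  //  q2.
                  branch 1.2.1.1.1 (add q3):
                    × closes — contains both q3 and \lnot q3.
                  branch 1.2.1.1.2 (add q2):
                    ○ open, literals {q2=T, q3=F, q6=F}.
              branch 1.2.1.2 (add \lnot q3):
                (q3 \lor q2): β-rule — branch into q3  //  q2.
                  branch 1.2.1.2.1 (add q3):
                    × closes — contains both q3 and \lnot q3.
                  branch 1.2.1.2.2 (add q2):
                    ○ open, literals {q2=T, q3=F}.
          branch 1.2.2 (add \lnot q5):
            \lnot ((q3 \lor q6) \land q3): β-rule — branch into \lnot (q3 \lor q6)  //  \lnot q3.
              branch 1.2.2.1 (add \lnot (q3 \lor q6)):
                \lnot (q3 \lor q6): α-rule — add \lnot q3, \lnot q6.
                ○ open, literals {q2=T, q3=F, q5=F, q6=F}.
              branch 1.2.2.2 (add \lnot q3):
                ○ open, literals {q2=T, q3=F, q5=F}.
  branch 2 (add \lnot ((q3 \lor q2) \lor \lnot q5), \lnot (\lnot q3 \land q2)):
    \lnot ((q3 \lor q2) \lor \lnot q5): α-rule — add \lnot (q3 \lor q2), \lnot \lnot q5.
    \lnot (q3 \lor q2): α-rule — add \lnot q3, \lnot q2.
    (q1 \lor \lnot ((q3 \lor q6) \land q3)): β-rule — branch into q1  //  \lnot ((q3 \lor q6) \land q3).
      branch 2.1 (add q1):
        \lnot (\lnot q3 \land q2): β-rule — branch into \lnot \lnot q3  //  \lnot q2.
          branch 2.1.1 (add \lnot \lnot q3):
            × closes — contains both q3 and \lnot q3.
          branch 2.1.2 (add \lnot q2):
            ○ open, literals {q1=T, q2=F, q3=F, q5=T}.
      branch 2.2 (add \lnot ((q3 \lor q6) \land q3)):
        \lnot (\lnot q3 \land q2): β-rule — branch into \lnot \lnot q3  //  \lnot q2.
          branch 2.2.1 (add \lnot \lnot q3):
            × closes — contains both q3 and \lnot q3.
          branch 2.2.2 (add \lnot q2):
            \lnot ((q3 \lor q6) \land q3): β-rule — branch into \lnot (q3 \lor q6)  //  \lnot q3.
              branch 2.2.2.1 (add \lnot (q3 \lor q6)):
                \lnot (q3 \lor q6): α-rule — add \lnot q3, \lnot q6.
                ○ open, literals {q2=F, q3=F, q5=T, q6=F}.
              branch 2.2.2.2 (add \lnot q3):
                ○ open, literals {q2=F, q3=F, q5=T}.
5 branches closed, 9 open.
Each open branch fixes some atoms; the unmentioned ones are free. Counting distinct full assignments: branch {q1=T, q2=T, q3=F} (q4, q5, q6) contributes 8 new; branch {q1=T, q2=T, q3=F, q5=F} (q4, q6) contributes 0 new; branch {q2=T, q3=F, q6=F} (q1, q4, q5) contributes 4 new; branch {q2=T, q3=F} (q1, q4, q5, q6) contributes 4 new; branch {q2=T, q3=F, q5=F, q6=F} (q1, q4) contributes 0 new; branch {q2=T, q3=F, q5=F} (q1, q4, q6) contributes 0 new; branch {q1=T, q2=F, q3=F, q5=T} (q4, q6) contributes 4 new; branch {q2=F, q3=F, q5=T, q6=F} (q1, q4) contributes 2 new; branch {q2=F, q3=F, q5=T} (q1, q4, q6) contributes 2 new. Total: 24.

24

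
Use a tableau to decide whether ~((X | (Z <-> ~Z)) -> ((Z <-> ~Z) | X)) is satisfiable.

Unsatisfiable

Initial set: {~((X | (Z <-> ~Z)) -> ((Z <-> ~Z) | X))}.
~((X | (Z <-> ~Z)) -> ((Z <-> ~Z) | X)): α-rule — add (X | (Z <-> ~Z)), ~((Z <-> ~Z) | X).
~((Z <-> ~Z) | X): α-rule — add ~(Z <-> ~Z), ~X.
(X | (Z <-> ~Z)): β-rule — branch into X  //  (Z <-> ~Z).
  branch 1 (add X):
    × closes — contains both X and ~X.
  branch 2 (add (Z <-> ~Z)):
    ~(Z <-> ~Z): β-rule — branch into Z, ~~Z  //  ~Z, ~Z.
      branch 2.1 (add Z, ~~Z):
        (Z <-> ~Z): β-rule — branch into Z, ~Z  //  ~Z, ~~Z.
          branch 2.1.1 (add Z, ~Z):
            × closes — contains both Z and ~Z.
          branch 2.1.2 (add ~Z, ~~Z):
            × closes — contains both Z and ~Z.
      branch 2.2 (add ~Z, ~Z):
        (Z <-> ~Z): β-rule — branch into Z, ~Z  //  ~Z, ~~Z.
          branch 2.2.1 (add Z, ~Z):
            × closes — contains both Z and ~Z.
          branch 2.2.2 (add ~Z, ~~Z):
            × closes — contains both Z and ~Z.
All 5 branches close.
Every branch closed; the formula is unsatisfiable.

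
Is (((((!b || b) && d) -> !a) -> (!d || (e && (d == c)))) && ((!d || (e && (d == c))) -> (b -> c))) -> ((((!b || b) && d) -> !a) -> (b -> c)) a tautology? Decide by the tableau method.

Assume the negation and expand:
Initial set: {F ((((((!b || b) && d) -> !a) -> (!d || (e && (d == c)))) && ((!d || (e && (d == c))) -> (b -> c))) -> ((((!b || b) && d) -> !a) -> (b -> c)))}.
F ((((((!b || b) && d) -> !a) -> (!d || (e && (d == c)))) && ((!d || (e && (d == c))) -> (b -> c))) -> ((((!b || b) && d) -> !a) -> (b -> c))): α-rule — add T (((((!b || b) && d) -> !a) -> (!d || (e && (d == c)))) && ((!d || (e && (d == c))) -> (b -> c))), F ((((!b || b) && d) -> !a) -> (b -> c)).
T (((((!b || b) && d) -> !a) -> (!d || (e && (d == c)))) && ((!d || (e && (d == c))) -> (b -> c))): α-rule — add T ((((!b || b) && d) -> !a) -> (!d || (e && (d == c)))), T ((!d || (e && (d == c))) -> (b -> c)).
F ((((!b || b) && d) -> !a) -> (b -> c)): α-rule — add T (((!b || b) && d) -> !a), F (b -> c).
F (b -> c): α-rule — add T b, F c.
T ((((!b || b) && d) -> !a) -> (!d || (e && (d == c)))): β-rule — branch into F (((!b || b) && d) -> !a)  //  T (!d || (e && (d == c))).
  branch 1 (add F (((!b || b) && d) -> !a)):
    F (((!b || b) && d) -> !a): α-rule — add T ((!b || b) && d), F !a.
    T ((!b || b) && d): α-rule — add T (!b || b), T d.
    T ((!d || (e && (d == c))) -> (b -> c)): β-rule — branch into F (!d || (e && (d == c)))  //  T (b -> c).
      branch 1.1 (add F (!d || (e && (d == c)))):
        F (!d || (e && (d == c))): α-rule — add F !d, F (e && (d == c)).
        T (((!b || b) && d) -> !a): β-rule — branch into F ((!b || b) && d)  //  T !a.
          branch 1.1.1 (add F ((!b || b) && d)):
            T (!b || b): β-rule — branch into T !b  //  T b.
              branch 1.1.1.1 (add T !b):
                × closes — contains both b and !b.
              branch 1.1.1.2 (add T b):
                F (e && (d == c)): β-rule — branch into F e  //  F (d == c).
                  branch 1.1.1.2.1 (add F e):
                    F ((!b || b) && d): β-rule — branch into F (!b || b)  //  F d.
                      branch 1.1.1.2.1.1 (add F (!b || b)):
                        F (!b || b): α-rule — add F !b, F b.
                        × closes — contains both b and !b.
                      branch 1.1.1.2.1.2 (add F d):
                        × closes — contains both d and !d.
                  branch 1.1.1.2.2 (add F (d == c)):
                    F ((!b || b) && d): β-rule — branch into F (!b || b)  //  F d.
                      branch 1.1.1.2.2.1 (add F (!b || b)):
                        F (!b || b): α-rule — add F !b, F b.
                        × closes — contains both b and !b.
                      branch 1.1.1.2.2.2 (add F d):
                        × closes — contains both d and !d.
          branch 1.1.2 (add T !a):
            × closes — contains both a and !a.
      branch 1.2 (add T (b -> c)):
        T (((!b || b) && d) -> !a): β-rule — branch into F ((!b || b) && d)  //  T !a.
          branch 1.2.1 (add F ((!b || b) && d)):
            T (!b || b): β-rule — branch into T !b  //  T b.
              branch 1.2.1.1 (add T !b):
                × closes — contains both b and !b.
              branch 1.2.1.2 (add T b):
                T (b -> c): β-rule — branch into F b  //  T c.
                  branch 1.2.1.2.1 (add F b):
                    × closes — contains both b and !b.
                  branch 1.2.1.2.2 (add T c):
                    × closes — contains both c and !c.
          branch 1.2.2 (add T !a):
            × closes — contains both a and !a.
  branch 2 (add T (!d || (e && (d == c)))):
    T ((!d || (e && (d == c))) -> (b -> c)): β-rule — branch into F (!d || (e && (d == c)))  //  T (b -> c).
      branch 2.1 (add F (!d || (e && (d == c)))):
        F (!d || (e && (d == c))): α-rule — add F !d, F (e && (d == c)).
        T (((!b || b) && d) -> !a): β-rule — branch into F ((!b || b) && d)  //  T !a.
          branch 2.1.1 (add F ((!b || b) && d)):
            T (!d || (e && (d == c))): β-rule — branch into T !d  //  T (e && (d == c)).
              branch 2.1.1.1 (add T !d):
                × closes — contains both d and !d.
              branch 2.1.1.2 (add T (e && (d == c))):
                T (e && (d == c)): α-rule — add T e, T (d == c).
                F (e && (d == c)): β-rule — branch into F e  //  F (d == c).
                  branch 2.1.1.2.1 (add F e):
                    × closes — contains both e and !e.
                  branch 2.1.1.2.2 (add F (d == c)):
                    F ((!b || b) && d): β-rule — branch into F (!b || b)  //  F d.
                      branch 2.1.1.2.2.1 (add F (!b || b)):
                        F (!b || b): α-rule — add F !b, F b.
                        × closes — contains both b and !b.
                      branch 2.1.1.2.2.2 (add F d):
                        × closes — contains both d and !d.
          branch 2.1.2 (add T !a):
            T (!d || (e && (d == c))): β-rule — branch into T !d  //  T (e && (d == c)).
              branch 2.1.2.1 (add T !d):
                × closes — contains both d and !d.
              branch 2.1.2.2 (add T (e && (d == c))):
                T (e && (d == c)): α-rule — add T e, T (d == c).
                F (e && (d == c)): β-rule — branch into F e  //  F (d == c).
                  branch 2.1.2.2.1 (add F e):
                    × closes — contains both e and !e.
                  branch 2.1.2.2.2 (add F (d == c)):
                    T (d == c): β-rule — branch into T d, T c  //  F d, F c.
                      branch 2.1.2.2.2.1 (add T d, T c):
                        × closes — contains both c and !c.
                      branch 2.1.2.2.2.2 (add F d, F c):
                        × closes — contains both d and !d.
      branch 2.2 (add T (b -> c)):
        T (((!b || b) && d) -> !a): β-rule — branch into F ((!b || b) && d)  //  T !a.
          branch 2.2.1 (add F ((!b || b) && d)):
            T (!d || (e && (d == c))): β-rule — branch into T !d  //  T (e && (d == c)).
              branch 2.2.1.1 (add T !d):
                T (b -> c): β-rule — branch into F b  //  T c.
                  branch 2.2.1.1.1 (add F b):
                    × closes — contains both b and !b.
                  branch 2.2.1.1.2 (add T c):
                    × closes — contains both c and !c.
              branch 2.2.1.2 (add T (e && (d == c))):
                T (e && (d == c)): α-rule — add T e, T (d == c).
                T (b -> c): β-rule — branch into F b  //  T c.
                  branch 2.2.1.2.1 (add F b):
                    × closes — contains both b and !b.
                  branch 2.2.1.2.2 (add T c):
                    × closes — contains both c and !c.
          branch 2.2.2 (add T !a):
            T (!d || (e && (d == c))): β-rule — branch into T !d  //  T (e && (d == c)).
              branch 2.2.2.1 (add T !d):
                T (b -> c): β-rule — branch into F b  //  T c.
                  branch 2.2.2.1.1 (add F b):
                    × closes — contains both b and !b.
                  branch 2.2.2.1.2 (add T c):
                    × closes — contains both c and !c.
              branch 2.2.2.2 (add T (e && (d == c))):
                T (e && (d == c)): α-rule — add T e, T (d == c).
                T (b -> c): β-rule — branch into F b  //  T c.
                  branch 2.2.2.2.1 (add F b):
                    × closes — contains both b and !b.
                  branch 2.2.2.2.2 (add T c):
                    × closes — contains both c and !c.
All 26 branches close.
Every branch closed, so the negation is unsatisfiable and the formula is valid.

Valid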